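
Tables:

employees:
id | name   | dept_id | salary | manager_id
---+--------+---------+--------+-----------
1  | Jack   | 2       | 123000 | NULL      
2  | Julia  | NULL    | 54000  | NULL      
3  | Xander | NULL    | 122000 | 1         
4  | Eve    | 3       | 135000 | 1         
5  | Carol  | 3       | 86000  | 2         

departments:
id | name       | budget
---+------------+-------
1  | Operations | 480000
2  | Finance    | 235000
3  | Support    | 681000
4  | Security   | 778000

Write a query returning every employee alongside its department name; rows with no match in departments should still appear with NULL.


LEFT JOIN keeps every row from employees (the left table); where dept_id has no match in departments, the department columns become NULL. Walk through each employee:
  - employee 1 (Jack): dept_id=2 -> matches Finance
  - employee 2 (Julia): dept_id=NULL, no match -> kept with NULL
  - employee 3 (Xander): dept_id=NULL, no match -> kept with NULL
  - employee 4 (Eve): dept_id=3 -> matches Support
  - employee 5 (Carol): dept_id=3 -> matches Support
All 5 rows appear; 2 have NULL department.

SQL:
SELECT a.name, b.name AS department
FROM employees a
LEFT JOIN departments b ON a.dept_id = b.id

Result:
name   | department
-------+-----------
Jack   | Finance   
Julia  | NULL      
Xander | NULL      
Eve    | Support   
Carol  | Support   


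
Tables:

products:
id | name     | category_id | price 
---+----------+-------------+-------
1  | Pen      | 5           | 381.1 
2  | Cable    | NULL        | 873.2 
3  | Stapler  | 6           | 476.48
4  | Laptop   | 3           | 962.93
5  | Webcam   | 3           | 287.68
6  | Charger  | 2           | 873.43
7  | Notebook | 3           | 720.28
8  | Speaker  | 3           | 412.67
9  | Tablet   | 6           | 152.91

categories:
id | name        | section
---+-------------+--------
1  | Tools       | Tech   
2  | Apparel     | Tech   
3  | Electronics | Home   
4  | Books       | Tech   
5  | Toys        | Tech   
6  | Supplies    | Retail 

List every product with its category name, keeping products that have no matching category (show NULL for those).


LEFT JOIN keeps every row from products (the left table); where category_id has no match in categories, the category columns become NULL. Walk through each product:
  - product 1 (Pen): category_id=5 -> matches Toys
  - product 2 (Cable): category_id=NULL, no match -> kept with NULL
  - product 3 (Stapler): category_id=6 -> matches Supplies
  - product 4 (Laptop): category_id=3 -> matches Electronics
  - product 5 (Webcam): category_id=3 -> matches Electronics
  - product 6 (Charger): category_id=2 -> matches Apparel
  - product 7 (Notebook): category_id=3 -> matches Electronics
  - product 8 (Speaker): category_id=3 -> matches Electronics
  - product 9 (Tablet): category_id=6 -> matches Supplies
All 9 rows appear; 1 has NULL category.

SQL:
SELECT a.name, b.name AS category
FROM products a
LEFT JOIN categories b ON a.category_id = b.id

Result:
name     | category   
---------+------------
Pen      | Toys       
Cable    | NULL       
Stapler  | Supplies   
Laptop   | Electronics
Webcam   | Electronics
Charger  | Apparel    
Notebook | Electronics
Speaker  | Electronics
Tablet   | Supplies   


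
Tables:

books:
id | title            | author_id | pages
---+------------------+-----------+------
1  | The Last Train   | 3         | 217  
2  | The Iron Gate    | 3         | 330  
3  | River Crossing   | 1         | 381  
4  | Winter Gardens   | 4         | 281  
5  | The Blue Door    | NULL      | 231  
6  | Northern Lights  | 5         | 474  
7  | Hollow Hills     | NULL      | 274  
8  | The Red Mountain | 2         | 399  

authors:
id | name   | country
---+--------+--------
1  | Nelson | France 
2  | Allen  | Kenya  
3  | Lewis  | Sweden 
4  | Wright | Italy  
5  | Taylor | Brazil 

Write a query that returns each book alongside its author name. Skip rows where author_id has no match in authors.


INNER JOIN keeps only books rows whose author_id matches an id in authors. Walk through each book:
  - book 1 (The Last Train): author_id=3 -> matches Lewis
  - book 2 (The Iron Gate): author_id=3 -> matches Lewis
  - book 3 (River Crossing): author_id=1 -> matches Nelson
  - book 4 (Winter Gardens): author_id=4 -> matches Wright
  - book 5 (The Blue Door): author_id=NULL, no match -> dropped
  - book 6 (Northern Lights): author_id=5 -> matches Taylor
  - book 7 (Hollow Hills): author_id=NULL, no match -> dropped
  - book 8 (The Red Mountain): author_id=2 -> matches Allen
So 2 of 8 rows are dropped.

SQL:
SELECT a.title, b.name AS author
FROM books a
INNER JOIN authors b ON a.author_id = b.id

Result:
title            | author
-----------------+-------
The Last Train   | Lewis 
The Iron Gate    | Lewis 
River Crossing   | Nelson
Winter Gardens   | Wright
Northern Lights  | Taylor
The Red Mountain | Allen 


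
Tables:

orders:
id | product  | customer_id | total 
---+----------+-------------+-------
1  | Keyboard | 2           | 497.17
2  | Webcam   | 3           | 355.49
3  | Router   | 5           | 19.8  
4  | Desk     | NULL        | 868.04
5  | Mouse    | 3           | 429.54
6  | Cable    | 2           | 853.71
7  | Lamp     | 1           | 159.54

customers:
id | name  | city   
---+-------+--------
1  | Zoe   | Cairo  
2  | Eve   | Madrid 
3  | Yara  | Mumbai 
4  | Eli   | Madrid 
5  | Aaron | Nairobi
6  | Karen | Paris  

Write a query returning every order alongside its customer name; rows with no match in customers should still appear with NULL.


LEFT JOIN keeps every row from orders (the left table); where customer_id has no match in customers, the customer columns become NULL. Walk through each order:
  - order 1 (Keyboard): customer_id=2 -> matches Eve
  - order 2 (Webcam): customer_id=3 -> matches Yara
  - order 3 (Router): customer_id=5 -> matches Aaron
  - order 4 (Desk): customer_id=NULL, no match -> kept with NULL
  - order 5 (Mouse): customer_id=3 -> matches Yara
  - order 6 (Cable): customer_id=2 -> matches Eve
  - order 7 (Lamp): customer_id=1 -> matches Zoe
All 7 rows appear; 1 has NULL customer.

SQL:
SELECT a.product, b.name AS customer
FROM orders a
LEFT JOIN customers b ON a.customer_id = b.id

Result:
product  | customer
---------+---------
Keyboard | Eve     
Webcam   | Yara    
Router   | Aaron   
Desk     | NULL    
Mouse    | Yara    
Cable    | Eve     
Lamp     | Zoe     


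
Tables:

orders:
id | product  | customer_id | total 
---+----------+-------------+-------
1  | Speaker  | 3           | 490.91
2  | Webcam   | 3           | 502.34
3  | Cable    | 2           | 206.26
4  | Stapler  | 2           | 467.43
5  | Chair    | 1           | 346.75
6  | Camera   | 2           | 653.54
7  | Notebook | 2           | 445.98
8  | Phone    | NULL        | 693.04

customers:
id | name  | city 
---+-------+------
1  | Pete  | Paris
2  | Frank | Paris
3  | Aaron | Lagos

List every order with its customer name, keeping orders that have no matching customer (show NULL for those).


LEFT JOIN keeps every row from orders (the left table); where customer_id has no match in customers, the customer columns become NULL. Walk through each order:
  - order 1 (Speaker): customer_id=3 -> matches Aaron
  - order 2 (Webcam): customer_id=3 -> matches Aaron
  - order 3 (Cable): customer_id=2 -> matches Frank
  - order 4 (Stapler): customer_id=2 -> matches Frank
  - order 5 (Chair): customer_id=1 -> matches Pete
  - order 6 (Camera): customer_id=2 -> matches Frank
  - order 7 (Notebook): customer_id=2 -> matches Frank
  - order 8 (Phone): customer_id=NULL, no match -> kept with NULL
All 8 rows appear; 1 has NULL customer.

SQL:
SELECT a.product, b.name AS customer
FROM orders a
LEFT JOIN customers b ON a.customer_id = b.id

Result:
product  | customer
---------+---------
Speaker  | Aaron   
Webcam   | Aaron   
Cable    | Frank   
Stapler  | Frank   
Chair    | Pete    
Camera   | Frank   
Notebook | Frank   
Phone    | NULL    


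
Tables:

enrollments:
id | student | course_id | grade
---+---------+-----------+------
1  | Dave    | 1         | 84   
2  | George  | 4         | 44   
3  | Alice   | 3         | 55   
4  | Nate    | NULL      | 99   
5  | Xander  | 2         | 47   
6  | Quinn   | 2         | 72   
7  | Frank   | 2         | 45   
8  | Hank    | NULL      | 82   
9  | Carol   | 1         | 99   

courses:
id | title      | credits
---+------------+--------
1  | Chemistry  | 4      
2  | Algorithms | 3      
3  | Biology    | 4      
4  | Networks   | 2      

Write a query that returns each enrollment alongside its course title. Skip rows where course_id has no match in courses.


INNER JOIN keeps only enrollments rows whose course_id matches an id in courses. Walk through each enrollment:
  - enrollment 1 (Dave): course_id=1 -> matches Chemistry
  - enrollment 2 (George): course_id=4 -> matches Networks
  - enrollment 3 (Alice): course_id=3 -> matches Biology
  - enrollment 4 (Nate): course_id=NULL, no match -> dropped
  - enrollment 5 (Xander): course_id=2 -> matches Algorithms
  - enrollment 6 (Quinn): course_id=2 -> matches Algorithms
  - enrollment 7 (Frank): course_id=2 -> matches Algorithms
  - enrollment 8 (Hank): course_id=NULL, no match -> dropped
  - enrollment 9 (Carol): course_id=1 -> matches Chemistry
So 2 of 9 rows are dropped.

SQL:
SELECT a.student, b.title AS course
FROM enrollments a
INNER JOIN courses b ON a.course_id = b.id

Result:
student | course    
--------+-----------
Dave    | Chemistry 
George  | Networks  
Alice   | Biology   
Xander  | Algorithms
Quinn   | Algorithms
Frank   | Algorithms
Carol   | Chemistry 


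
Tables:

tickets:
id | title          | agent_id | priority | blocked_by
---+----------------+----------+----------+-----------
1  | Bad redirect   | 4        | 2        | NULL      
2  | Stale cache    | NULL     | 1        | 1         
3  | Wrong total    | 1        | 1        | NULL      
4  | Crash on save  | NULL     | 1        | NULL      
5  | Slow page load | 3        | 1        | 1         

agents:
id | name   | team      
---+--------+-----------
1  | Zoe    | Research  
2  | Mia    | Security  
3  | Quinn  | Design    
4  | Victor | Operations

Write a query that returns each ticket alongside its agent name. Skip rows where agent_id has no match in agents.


INNER JOIN keeps only tickets rows whose agent_id matches an id in agents. Walk through each ticket:
  - ticket 1 (Bad redirect): agent_id=4 -> matches Victor
  - ticket 2 (Stale cache): agent_id=NULL, no match -> dropped
  - ticket 3 (Wrong total): agent_id=1 -> matches Zoe
  - ticket 4 (Crash on save): agent_id=NULL, no match -> dropped
  - ticket 5 (Slow page load): agent_id=3 -> matches Quinn
So 2 of 5 rows are dropped.

SQL:
SELECT a.title, b.name AS agent
FROM tickets a
INNER JOIN agents b ON a.agent_id = b.id

Result:
title          | agent 
---------------+-------
Bad redirect   | Victor
Wrong total    | Zoe   
Slow page load | Quinn 


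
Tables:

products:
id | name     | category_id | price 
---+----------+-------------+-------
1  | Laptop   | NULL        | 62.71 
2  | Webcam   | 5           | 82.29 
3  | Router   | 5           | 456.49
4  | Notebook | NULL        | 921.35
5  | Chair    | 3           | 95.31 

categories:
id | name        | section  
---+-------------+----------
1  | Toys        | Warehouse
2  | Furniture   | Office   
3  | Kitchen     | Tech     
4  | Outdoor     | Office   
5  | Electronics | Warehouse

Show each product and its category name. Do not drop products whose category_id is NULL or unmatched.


LEFT JOIN keeps every row from products (the left table); where category_id has no match in categories, the category columns become NULL. Walk through each product:
  - product 1 (Laptop): category_id=NULL, no match -> kept with NULL
  - product 2 (Webcam): category_id=5 -> matches Electronics
  - product 3 (Router): category_id=5 -> matches Electronics
  - product 4 (Notebook): category_id=NULL, no match -> kept with NULL
  - product 5 (Chair): category_id=3 -> matches Kitchen
All 5 rows appear; 2 have NULL category.

SQL:
SELECT a.name, b.name AS category
FROM products a
LEFT JOIN categories b ON a.category_id = b.id

Result:
name     | category   
---------+------------
Laptop   | NULL       
Webcam   | Electronics
Router   | Electronics
Notebook | NULL       
Chair    | Kitchen    


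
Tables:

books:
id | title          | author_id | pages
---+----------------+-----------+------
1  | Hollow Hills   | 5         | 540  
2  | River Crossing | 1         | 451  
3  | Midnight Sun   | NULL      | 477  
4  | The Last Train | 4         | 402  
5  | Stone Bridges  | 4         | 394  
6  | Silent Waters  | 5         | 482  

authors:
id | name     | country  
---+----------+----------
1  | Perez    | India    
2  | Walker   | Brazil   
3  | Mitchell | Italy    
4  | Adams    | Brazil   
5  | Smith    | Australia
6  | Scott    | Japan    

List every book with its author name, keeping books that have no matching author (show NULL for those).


LEFT JOIN keeps every row from books (the left table); where author_id has no match in authors, the author columns become NULL. Walk through each book:
  - book 1 (Hollow Hills): author_id=5 -> matches Smith
  - book 2 (River Crossing): author_id=1 -> matches Perez
  - book 3 (Midnight Sun): author_id=NULL, no match -> kept with NULL
  - book 4 (The Last Train): author_id=4 -> matches Adams
  - book 5 (Stone Bridges): author_id=4 -> matches Adams
  - book 6 (Silent Waters): author_id=5 -> matches Smith
All 6 rows appear; 1 has NULL author.

SQL:
SELECT a.title, b.name AS author
FROM books a
LEFT JOIN authors b ON a.author_id = b.id

Result:
title          | author
---------------+-------
Hollow Hills   | Smith 
River Crossing | Perez 
Midnight Sun   | NULL  
The Last Train | Adams 
Stone Bridges  | Adams 
Silent Waters  | Smith 


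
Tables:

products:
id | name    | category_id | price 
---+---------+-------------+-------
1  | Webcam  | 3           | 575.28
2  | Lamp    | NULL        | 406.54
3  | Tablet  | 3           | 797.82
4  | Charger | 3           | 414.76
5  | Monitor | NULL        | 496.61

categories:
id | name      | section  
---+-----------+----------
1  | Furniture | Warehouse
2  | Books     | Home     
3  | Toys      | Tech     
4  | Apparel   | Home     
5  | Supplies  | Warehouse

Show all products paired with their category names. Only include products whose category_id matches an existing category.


INNER JOIN keeps only products rows whose category_id matches an id in categories. Walk through each product:
  - product 1 (Webcam): category_id=3 -> matches Toys
  - product 2 (Lamp): category_id=NULL, no match -> dropped
  - product 3 (Tablet): category_id=3 -> matches Toys
  - product 4 (Charger): category_id=3 -> matches Toys
  - product 5 (Monitor): category_id=NULL, no match -> dropped
So 2 of 5 rows are dropped.

SQL:
SELECT a.name, b.name AS category
FROM products a
INNER JOIN categories b ON a.category_id = b.id

Result:
name    | category
--------+---------
Webcam  | Toys    
Tablet  | Toys    
Charger | Toys    


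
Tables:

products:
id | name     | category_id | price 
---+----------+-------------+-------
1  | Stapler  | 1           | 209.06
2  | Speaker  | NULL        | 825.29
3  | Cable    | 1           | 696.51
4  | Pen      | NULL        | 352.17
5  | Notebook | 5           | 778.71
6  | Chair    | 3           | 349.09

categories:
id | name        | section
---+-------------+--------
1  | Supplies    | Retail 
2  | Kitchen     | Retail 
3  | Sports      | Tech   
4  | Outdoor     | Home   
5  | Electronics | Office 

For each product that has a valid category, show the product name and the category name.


INNER JOIN keeps only products rows whose category_id matches an id in categories. Walk through each product:
  - product 1 (Stapler): category_id=1 -> matches Supplies
  - product 2 (Speaker): category_id=NULL, no match -> dropped
  - product 3 (Cable): category_id=1 -> matches Supplies
  - product 4 (Pen): category_id=NULL, no match -> dropped
  - product 5 (Notebook): category_id=5 -> matches Electronics
  - product 6 (Chair): category_id=3 -> matches Sports
So 2 of 6 rows are dropped.

SQL:
SELECT a.name, b.name AS category
FROM products a
INNER JOIN categories b ON a.category_id = b.id

Result:
name     | category   
---------+------------
Stapler  | Supplies   
Cable    | Supplies   
Notebook | Electronics
Chair    | Sports     


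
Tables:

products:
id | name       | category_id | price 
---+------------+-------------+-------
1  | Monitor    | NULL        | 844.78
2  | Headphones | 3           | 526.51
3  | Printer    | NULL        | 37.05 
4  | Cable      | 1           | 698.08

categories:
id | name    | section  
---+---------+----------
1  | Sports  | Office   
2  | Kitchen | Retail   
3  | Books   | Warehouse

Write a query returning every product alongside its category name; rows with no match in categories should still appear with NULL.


LEFT JOIN keeps every row from products (the left table); where category_id has no match in categories, the category columns become NULL. Walk through each product:
  - product 1 (Monitor): category_id=NULL, no match -> kept with NULL
  - product 2 (Headphones): category_id=3 -> matches Books
  - product 3 (Printer): category_id=NULL, no match -> kept with NULL
  - product 4 (Cable): category_id=1 -> matches Sports
All 4 rows appear; 2 have NULL category.

SQL:
SELECT a.name, b.name AS category
FROM products a
LEFT JOIN categories b ON a.category_id = b.id

Result:
name       | category
-----------+---------
Monitor    | NULL    
Headphones | Books   
Printer    | NULL    
Cable      | Sports  


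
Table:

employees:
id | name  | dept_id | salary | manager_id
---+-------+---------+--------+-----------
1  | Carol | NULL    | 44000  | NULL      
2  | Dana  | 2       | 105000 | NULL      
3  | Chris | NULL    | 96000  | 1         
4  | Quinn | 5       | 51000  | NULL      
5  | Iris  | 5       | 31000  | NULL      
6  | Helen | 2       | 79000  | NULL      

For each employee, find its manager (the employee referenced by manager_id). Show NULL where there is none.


This is a self-join: employees is joined to a second copy of itself, matching each row's manager_id to another row's id. Use LEFT JOIN so rows with manager_id=NULL are kept.
  - employee 1 (Carol): manager_id=NULL -> NULL
  - employee 2 (Dana): manager_id=NULL -> NULL
  - employee 3 (Chris): manager_id=1 -> Carol
  - employee 4 (Quinn): manager_id=NULL -> NULL
  - employee 5 (Iris): manager_id=NULL -> NULL
  - employee 6 (Helen): manager_id=NULL -> NULL

SQL:
SELECT a.name AS item, b.name AS manager
FROM employees a
LEFT JOIN employees b ON a.manager_id = b.id

Result:
item  | manager
------+--------
Carol | NULL   
Dana  | NULL   
Chris | Carol  
Quinn | NULL   
Iris  | NULL   
Helen | NULL   


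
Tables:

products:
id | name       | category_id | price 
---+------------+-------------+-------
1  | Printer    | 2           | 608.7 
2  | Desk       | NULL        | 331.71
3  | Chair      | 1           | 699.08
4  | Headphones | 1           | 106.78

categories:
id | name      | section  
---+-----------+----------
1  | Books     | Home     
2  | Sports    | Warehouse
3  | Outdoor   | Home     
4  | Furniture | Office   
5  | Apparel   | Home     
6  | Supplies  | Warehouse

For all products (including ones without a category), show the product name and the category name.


LEFT JOIN keeps every row from products (the left table); where category_id has no match in categories, the category columns become NULL. Walk through each product:
  - product 1 (Printer): category_id=2 -> matches Sports
  - product 2 (Desk): category_id=NULL, no match -> kept with NULL
  - product 3 (Chair): category_id=1 -> matches Books
  - product 4 (Headphones): category_id=1 -> matches Books
All 4 rows appear; 1 has NULL category.

SQL:
SELECT a.name, b.name AS category
FROM products a
LEFT JOIN categories b ON a.category_id = b.id

Result:
name       | category
-----------+---------
Printer    | Sports  
Desk       | NULL    
Chair      | Books   
Headphones | Books   


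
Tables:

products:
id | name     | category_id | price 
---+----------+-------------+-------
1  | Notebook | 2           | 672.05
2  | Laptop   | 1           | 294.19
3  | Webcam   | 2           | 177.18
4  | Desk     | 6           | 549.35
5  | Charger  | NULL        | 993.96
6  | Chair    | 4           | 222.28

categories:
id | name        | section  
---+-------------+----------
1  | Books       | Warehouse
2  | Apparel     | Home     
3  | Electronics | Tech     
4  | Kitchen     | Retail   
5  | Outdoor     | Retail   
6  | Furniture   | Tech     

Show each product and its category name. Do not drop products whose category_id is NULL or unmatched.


LEFT JOIN keeps every row from products (the left table); where category_id has no match in categories, the category columns become NULL. Walk through each product:
  - product 1 (Notebook): category_id=2 -> matches Apparel
  - product 2 (Laptop): category_id=1 -> matches Books
  - product 3 (Webcam): category_id=2 -> matches Apparel
  - product 4 (Desk): category_id=6 -> matches Furniture
  - product 5 (Charger): category_id=NULL, no match -> kept with NULL
  - product 6 (Chair): category_id=4 -> matches Kitchen
All 6 rows appear; 1 has NULL category.

SQL:
SELECT a.name, b.name AS category
FROM products a
LEFT JOIN categories b ON a.category_id = b.id

Result:
name     | category 
---------+----------
Notebook | Apparel  
Laptop   | Books    
Webcam   | Apparel  
Desk     | Furniture
Charger  | NULL     
Chair    | Kitchen  


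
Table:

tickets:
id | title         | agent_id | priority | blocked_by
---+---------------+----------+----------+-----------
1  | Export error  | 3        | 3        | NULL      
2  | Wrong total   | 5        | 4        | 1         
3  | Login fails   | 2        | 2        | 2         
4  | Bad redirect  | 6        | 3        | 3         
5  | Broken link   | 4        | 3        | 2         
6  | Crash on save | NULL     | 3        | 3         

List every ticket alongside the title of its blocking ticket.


This is a self-join: tickets is joined to a second copy of itself, matching each row's blocked_by to another row's id. Use LEFT JOIN so rows with blocked_by=NULL are kept.
  - ticket 1 (Export error): blocked_by=NULL -> NULL
  - ticket 2 (Wrong total): blocked_by=1 -> Export error
  - ticket 3 (Login fails): blocked_by=2 -> Wrong total
  - ticket 4 (Bad redirect): blocked_by=3 -> Login fails
  - ticket 5 (Broken link): blocked_by=2 -> Wrong total
  - ticket 6 (Crash on save): blocked_by=3 -> Login fails

SQL:
SELECT a.title AS item, b.title AS blocked_by
FROM tickets a
LEFT JOIN tickets b ON a.blocked_by = b.id

Result:
item          | blocked_by  
--------------+-------------
Export error  | NULL        
Wrong total   | Export error
Login fails   | Wrong total 
Bad redirect  | Login fails 
Broken link   | Wrong total 
Crash on save | Login fails 


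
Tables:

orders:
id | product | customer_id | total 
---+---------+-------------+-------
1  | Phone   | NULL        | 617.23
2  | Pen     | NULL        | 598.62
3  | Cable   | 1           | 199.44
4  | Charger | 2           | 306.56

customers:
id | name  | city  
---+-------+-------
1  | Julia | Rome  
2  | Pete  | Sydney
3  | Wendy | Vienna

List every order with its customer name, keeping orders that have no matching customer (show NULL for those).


LEFT JOIN keeps every row from orders (the left table); where customer_id has no match in customers, the customer columns become NULL. Walk through each order:
  - order 1 (Phone): customer_id=NULL, no match -> kept with NULL
  - order 2 (Pen): customer_id=NULL, no match -> kept with NULL
  - order 3 (Cable): customer_id=1 -> matches Julia
  - order 4 (Charger): customer_id=2 -> matches Pete
All 4 rows appear; 2 have NULL customer.

SQL:
SELECT a.product, b.name AS customer
FROM orders a
LEFT JOIN customers b ON a.customer_id = b.id

Result:
product | customer
--------+---------
Phone   | NULL    
Pen     | NULL    
Cable   | Julia   
Charger | Pete    


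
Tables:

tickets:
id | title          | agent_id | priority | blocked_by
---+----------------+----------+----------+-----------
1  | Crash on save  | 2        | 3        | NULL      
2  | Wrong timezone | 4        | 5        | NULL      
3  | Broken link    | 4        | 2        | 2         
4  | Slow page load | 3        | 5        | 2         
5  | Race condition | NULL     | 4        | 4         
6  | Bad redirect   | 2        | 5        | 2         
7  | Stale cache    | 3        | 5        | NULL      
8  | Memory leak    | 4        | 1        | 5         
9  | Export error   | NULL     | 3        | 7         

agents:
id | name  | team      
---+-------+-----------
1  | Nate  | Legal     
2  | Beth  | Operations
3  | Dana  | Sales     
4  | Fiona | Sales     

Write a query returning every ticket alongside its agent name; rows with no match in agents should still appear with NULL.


LEFT JOIN keeps every row from tickets (the left table); where agent_id has no match in agents, the agent columns become NULL. Walk through each ticket:
  - ticket 1 (Crash on save): agent_id=2 -> matches Beth
  - ticket 2 (Wrong timezone): agent_id=4 -> matches Fiona
  - ticket 3 (Broken link): agent_id=4 -> matches Fiona
  - ticket 4 (Slow page load): agent_id=3 -> matches Dana
  - ticket 5 (Race condition): agent_id=NULL, no match -> kept with NULL
  - ticket 6 (Bad redirect): agent_id=2 -> matches Beth
  - ticket 7 (Stale cache): agent_id=3 -> matches Dana
  - ticket 8 (Memory leak): agent_id=4 -> matches Fiona
  - ticket 9 (Export error): agent_id=NULL, no match -> kept with NULL
All 9 rows appear; 2 have NULL agent.

SQL:
SELECT a.title, b.name AS agent
FROM tickets a
LEFT JOIN agents b ON a.agent_id = b.id

Result:
title          | agent
---------------+------
Crash on save  | Beth 
Wrong timezone | Fiona
Broken link    | Fiona
Slow page load | Dana 
Race condition | NULL 
Bad redirect   | Beth 
Stale cache    | Dana 
Memory leak    | Fiona
Export error   | NULL 


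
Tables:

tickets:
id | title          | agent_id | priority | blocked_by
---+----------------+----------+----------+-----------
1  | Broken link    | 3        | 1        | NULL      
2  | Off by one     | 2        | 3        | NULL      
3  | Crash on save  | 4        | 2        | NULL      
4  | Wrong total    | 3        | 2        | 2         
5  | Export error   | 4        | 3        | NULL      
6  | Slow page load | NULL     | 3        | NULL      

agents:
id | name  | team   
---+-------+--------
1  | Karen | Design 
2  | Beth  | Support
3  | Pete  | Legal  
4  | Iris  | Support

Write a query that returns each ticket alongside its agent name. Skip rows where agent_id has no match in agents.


INNER JOIN keeps only tickets rows whose agent_id matches an id in agents. Walk through each ticket:
  - ticket 1 (Broken link): agent_id=3 -> matches Pete
  - ticket 2 (Off by one): agent_id=2 -> matches Beth
  - ticket 3 (Crash on save): agent_id=4 -> matches Iris
  - ticket 4 (Wrong total): agent_id=3 -> matches Pete
  - ticket 5 (Export error): agent_id=4 -> matches Iris
  - ticket 6 (Slow page load): agent_id=NULL, no match -> dropped
So 1 of 6 rows is dropped.

SQL:
SELECT a.title, b.name AS agent
FROM tickets a
INNER JOIN agents b ON a.agent_id = b.id

Result:
title         | agent
--------------+------
Broken link   | Pete 
Off by one    | Beth 
Crash on save | Iris 
Wrong total   | Pete 
Export error  | Iris 


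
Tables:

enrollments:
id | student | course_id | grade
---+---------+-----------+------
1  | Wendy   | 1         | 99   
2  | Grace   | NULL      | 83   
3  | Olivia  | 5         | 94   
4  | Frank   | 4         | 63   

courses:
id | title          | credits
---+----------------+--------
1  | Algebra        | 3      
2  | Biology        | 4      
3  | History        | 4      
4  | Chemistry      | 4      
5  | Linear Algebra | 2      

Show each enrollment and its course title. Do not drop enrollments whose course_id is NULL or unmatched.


LEFT JOIN keeps every row from enrollments (the left table); where course_id has no match in courses, the course columns become NULL. Walk through each enrollment:
  - enrollment 1 (Wendy): course_id=1 -> matches Algebra
  - enrollment 2 (Grace): course_id=NULL, no match -> kept with NULL
  - enrollment 3 (Olivia): course_id=5 -> matches Linear Algebra
  - enrollment 4 (Frank): course_id=4 -> matches Chemistry
All 4 rows appear; 1 has NULL course.

SQL:
SELECT a.student, b.title AS course
FROM enrollments a
LEFT JOIN courses b ON a.course_id = b.id

Result:
student | course        
--------+---------------
Wendy   | Algebra       
Grace   | NULL          
Olivia  | Linear Algebra
Frank   | Chemistry     


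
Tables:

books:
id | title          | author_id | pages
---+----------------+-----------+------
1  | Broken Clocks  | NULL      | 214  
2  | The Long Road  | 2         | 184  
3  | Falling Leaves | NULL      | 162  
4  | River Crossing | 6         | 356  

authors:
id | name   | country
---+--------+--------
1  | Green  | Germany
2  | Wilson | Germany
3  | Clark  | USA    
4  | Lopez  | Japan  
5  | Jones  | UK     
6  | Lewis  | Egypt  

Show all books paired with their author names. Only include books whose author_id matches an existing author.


INNER JOIN keeps only books rows whose author_id matches an id in authors. Walk through each book:
  - book 1 (Broken Clocks): author_id=NULL, no match -> dropped
  - book 2 (The Long Road): author_id=2 -> matches Wilson
  - book 3 (Falling Leaves): author_id=NULL, no match -> dropped
  - book 4 (River Crossing): author_id=6 -> matches Lewis
So 2 of 4 rows are dropped.

SQL:
SELECT a.title, b.name AS author
FROM books a
INNER JOIN authors b ON a.author_id = b.id

Result:
title          | author
---------------+-------
The Long Road  | Wilson
River Crossing | Lewis 


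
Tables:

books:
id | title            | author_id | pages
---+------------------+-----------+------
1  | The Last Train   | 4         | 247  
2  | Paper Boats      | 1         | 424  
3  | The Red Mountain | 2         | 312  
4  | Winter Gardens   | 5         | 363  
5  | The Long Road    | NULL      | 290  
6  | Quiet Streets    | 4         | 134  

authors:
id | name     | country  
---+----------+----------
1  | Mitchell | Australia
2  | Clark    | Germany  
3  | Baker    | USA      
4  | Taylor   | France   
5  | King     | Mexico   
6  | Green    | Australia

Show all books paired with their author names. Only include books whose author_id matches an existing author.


INNER JOIN keeps only books rows whose author_id matches an id in authors. Walk through each book:
  - book 1 (The Last Train): author_id=4 -> matches Taylor
  - book 2 (Paper Boats): author_id=1 -> matches Mitchell
  - book 3 (The Red Mountain): author_id=2 -> matches Clark
  - book 4 (Winter Gardens): author_id=5 -> matches King
  - book 5 (The Long Road): author_id=NULL, no match -> dropped
  - book 6 (Quiet Streets): author_id=4 -> matches Taylor
So 1 of 6 rows is dropped.

SQL:
SELECT a.title, b.name AS author
FROM books a
INNER JOIN authors b ON a.author_id = b.id

Result:
title            | author  
-----------------+---------
The Last Train   | Taylor  
Paper Boats      | Mitchell
The Red Mountain | Clark   
Winter Gardens   | King    
Quiet Streets    | Taylor  


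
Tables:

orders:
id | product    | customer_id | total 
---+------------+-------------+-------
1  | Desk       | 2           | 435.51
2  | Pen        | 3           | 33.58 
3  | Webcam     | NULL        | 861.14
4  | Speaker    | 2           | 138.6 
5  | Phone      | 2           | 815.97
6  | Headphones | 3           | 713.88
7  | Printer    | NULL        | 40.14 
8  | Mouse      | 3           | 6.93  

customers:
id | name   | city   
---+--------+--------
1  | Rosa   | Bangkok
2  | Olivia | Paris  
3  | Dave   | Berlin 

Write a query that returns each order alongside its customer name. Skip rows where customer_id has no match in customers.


INNER JOIN keeps only orders rows whose customer_id matches an id in customers. Walk through each order:
  - order 1 (Desk): customer_id=2 -> matches Olivia
  - order 2 (Pen): customer_id=3 -> matches Dave
  - order 3 (Webcam): customer_id=NULL, no match -> dropped
  - order 4 (Speaker): customer_id=2 -> matches Olivia
  - order 5 (Phone): customer_id=2 -> matches Olivia
  - order 6 (Headphones): customer_id=3 -> matches Dave
  - order 7 (Printer): customer_id=NULL, no match -> dropped
  - order 8 (Mouse): customer_id=3 -> matches Dave
So 2 of 8 rows are dropped.

SQL:
SELECT a.product, b.name AS customer
FROM orders a
INNER JOIN customers b ON a.customer_id = b.id

Result:
product    | customer
-----------+---------
Desk       | Olivia  
Pen        | Dave    
Speaker    | Olivia  
Phone      | Olivia  
Headphones | Dave    
Mouse      | Dave    


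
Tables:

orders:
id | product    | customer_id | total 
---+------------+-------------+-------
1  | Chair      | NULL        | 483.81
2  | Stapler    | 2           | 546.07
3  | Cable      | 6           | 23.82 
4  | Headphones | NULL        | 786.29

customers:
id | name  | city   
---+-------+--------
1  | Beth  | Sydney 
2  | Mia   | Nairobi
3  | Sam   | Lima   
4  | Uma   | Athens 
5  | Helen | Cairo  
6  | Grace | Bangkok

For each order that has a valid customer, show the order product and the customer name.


INNER JOIN keeps only orders rows whose customer_id matches an id in customers. Walk through each order:
  - order 1 (Chair): customer_id=NULL, no match -> dropped
  - order 2 (Stapler): customer_id=2 -> matches Mia
  - order 3 (Cable): customer_id=6 -> matches Grace
  - order 4 (Headphones): customer_id=NULL, no match -> dropped
So 2 of 4 rows are dropped.

SQL:
SELECT a.product, b.name AS customer
FROM orders a
INNER JOIN customers b ON a.customer_id = b.id

Result:
product | customer
--------+---------
Stapler | Mia     
Cable   | Grace   


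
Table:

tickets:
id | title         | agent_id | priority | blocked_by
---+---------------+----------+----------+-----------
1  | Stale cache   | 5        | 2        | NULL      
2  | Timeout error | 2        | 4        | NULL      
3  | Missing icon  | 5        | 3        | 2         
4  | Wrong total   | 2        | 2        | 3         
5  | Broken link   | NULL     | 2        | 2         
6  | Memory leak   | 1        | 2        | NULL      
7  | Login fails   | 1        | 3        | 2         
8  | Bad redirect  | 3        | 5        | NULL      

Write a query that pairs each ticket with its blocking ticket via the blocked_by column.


This is a self-join: tickets is joined to a second copy of itself, matching each row's blocked_by to another row's id. Use LEFT JOIN so rows with blocked_by=NULL are kept.
  - ticket 1 (Stale cache): blocked_by=NULL -> NULL
  - ticket 2 (Timeout error): blocked_by=NULL -> NULL
  - ticket 3 (Missing icon): blocked_by=2 -> Timeout error
  - ticket 4 (Wrong total): blocked_by=3 -> Missing icon
  - ticket 5 (Broken link): blocked_by=2 -> Timeout error
  - ticket 6 (Memory leak): blocked_by=NULL -> NULL
  - ticket 7 (Login fails): blocked_by=2 -> Timeout error
  - ticket 8 (Bad redirect): blocked_by=NULL -> NULL

SQL:
SELECT a.title AS item, b.title AS blocked_by
FROM tickets a
LEFT JOIN tickets b ON a.blocked_by = b.id

Result:
item          | blocked_by   
--------------+--------------
Stale cache   | NULL         
Timeout error | NULL         
Missing icon  | Timeout error
Wrong total   | Missing icon 
Broken link   | Timeout error
Memory leak   | NULL         
Login fails   | Timeout error
Bad redirect  | NULL         


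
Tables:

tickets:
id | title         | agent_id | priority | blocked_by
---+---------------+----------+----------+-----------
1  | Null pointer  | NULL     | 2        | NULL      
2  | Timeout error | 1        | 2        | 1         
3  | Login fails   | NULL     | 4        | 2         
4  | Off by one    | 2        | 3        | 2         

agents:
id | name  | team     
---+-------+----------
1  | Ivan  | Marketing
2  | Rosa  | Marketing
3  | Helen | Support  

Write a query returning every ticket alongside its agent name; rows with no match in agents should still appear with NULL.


LEFT JOIN keeps every row from tickets (the left table); where agent_id has no match in agents, the agent columns become NULL. Walk through each ticket:
  - ticket 1 (Null pointer): agent_id=NULL, no match -> kept with NULL
  - ticket 2 (Timeout error): agent_id=1 -> matches Ivan
  - ticket 3 (Login fails): agent_id=NULL, no match -> kept with NULL
  - ticket 4 (Off by one): agent_id=2 -> matches Rosa
All 4 rows appear; 2 have NULL agent.

SQL:
SELECT a.title, b.name AS agent
FROM tickets a
LEFT JOIN agents b ON a.agent_id = b.id

Result:
title         | agent
--------------+------
Null pointer  | NULL 
Timeout error | Ivan 
Login fails   | NULL 
Off by one    | Rosa 


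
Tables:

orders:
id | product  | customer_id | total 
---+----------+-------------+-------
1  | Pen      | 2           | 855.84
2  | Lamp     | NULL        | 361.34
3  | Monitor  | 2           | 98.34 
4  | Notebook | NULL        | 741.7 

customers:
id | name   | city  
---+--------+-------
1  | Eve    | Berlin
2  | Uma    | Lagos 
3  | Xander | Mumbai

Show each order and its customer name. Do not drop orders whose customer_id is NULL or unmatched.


LEFT JOIN keeps every row from orders (the left table); where customer_id has no match in customers, the customer columns become NULL. Walk through each order:
  - order 1 (Pen): customer_id=2 -> matches Uma
  - order 2 (Lamp): customer_id=NULL, no match -> kept with NULL
  - order 3 (Monitor): customer_id=2 -> matches Uma
  - order 4 (Notebook): customer_id=NULL, no match -> kept with NULL
All 4 rows appear; 2 have NULL customer.

SQL:
SELECT a.product, b.name AS customer
FROM orders a
LEFT JOIN customers b ON a.customer_id = b.id

Result:
product  | customer
---------+---------
Pen      | Uma     
Lamp     | NULL    
Monitor  | Uma     
Notebook | NULL    


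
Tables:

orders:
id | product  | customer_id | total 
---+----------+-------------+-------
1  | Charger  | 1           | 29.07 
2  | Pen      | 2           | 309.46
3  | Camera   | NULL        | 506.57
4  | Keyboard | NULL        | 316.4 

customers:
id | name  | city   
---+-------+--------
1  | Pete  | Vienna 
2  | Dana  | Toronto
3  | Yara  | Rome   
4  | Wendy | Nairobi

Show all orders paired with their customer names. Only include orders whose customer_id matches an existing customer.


INNER JOIN keeps only orders rows whose customer_id matches an id in customers. Walk through each order:
  - order 1 (Charger): customer_id=1 -> matches Pete
  - order 2 (Pen): customer_id=2 -> matches Dana
  - order 3 (Camera): customer_id=NULL, no match -> dropped
  - order 4 (Keyboard): customer_id=NULL, no match -> dropped
So 2 of 4 rows are dropped.

SQL:
SELECT a.product, b.name AS customer
FROM orders a
INNER JOIN customers b ON a.customer_id = b.id

Result:
product | customer
--------+---------
Charger | Pete    
Pen     | Dana    


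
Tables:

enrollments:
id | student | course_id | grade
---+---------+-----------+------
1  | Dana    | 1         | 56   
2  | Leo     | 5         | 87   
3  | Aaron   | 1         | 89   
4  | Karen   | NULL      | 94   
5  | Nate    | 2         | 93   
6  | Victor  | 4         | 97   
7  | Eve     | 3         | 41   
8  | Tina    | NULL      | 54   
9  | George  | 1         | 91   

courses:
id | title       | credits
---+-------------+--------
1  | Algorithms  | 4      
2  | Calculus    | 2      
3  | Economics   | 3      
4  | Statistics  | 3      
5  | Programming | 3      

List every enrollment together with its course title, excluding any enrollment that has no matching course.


INNER JOIN keeps only enrollments rows whose course_id matches an id in courses. Walk through each enrollment:
  - enrollment 1 (Dana): course_id=1 -> matches Algorithms
  - enrollment 2 (Leo): course_id=5 -> matches Programming
  - enrollment 3 (Aaron): course_id=1 -> matches Algorithms
  - enrollment 4 (Karen): course_id=NULL, no match -> dropped
  - enrollment 5 (Nate): course_id=2 -> matches Calculus
  - enrollment 6 (Victor): course_id=4 -> matches Statistics
  - enrollment 7 (Eve): course_id=3 -> matches Economics
  - enrollment 8 (Tina): course_id=NULL, no match -> dropped
  - enrollment 9 (George): course_id=1 -> matches Algorithms
So 2 of 9 rows are dropped.

SQL:
SELECT a.student, b.title AS course
FROM enrollments a
INNER JOIN courses b ON a.course_id = b.id

Result:
student | course     
--------+------------
Dana    | Algorithms 
Leo     | Programming
Aaron   | Algorithms 
Nate    | Calculus   
Victor  | Statistics 
Eve     | Economics  
George  | Algorithms 
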